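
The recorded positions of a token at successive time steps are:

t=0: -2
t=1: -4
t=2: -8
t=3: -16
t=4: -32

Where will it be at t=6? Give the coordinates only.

Consecutive displacements -2, -4, -8, -16 scale by a factor of 2 each step.
step 5: -32 − 32 → -64
step 6: -64 − 64 → -128

-128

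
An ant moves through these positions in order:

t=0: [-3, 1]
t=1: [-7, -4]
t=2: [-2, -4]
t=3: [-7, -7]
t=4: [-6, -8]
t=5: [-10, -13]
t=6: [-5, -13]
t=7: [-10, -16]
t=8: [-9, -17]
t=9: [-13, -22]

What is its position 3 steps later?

Step-to-step displacements: [-4, -5], [+5, +0], [-5, -3], [+1, -1], [-4, -5], [+5, +0], [-5, -3], [+1, -1], [-4, -5] — a repeating cycle of length 4.
step 10: apply [+5, +0] → [-8, -22]
step 11: apply [-5, -3] → [-13, -25]
step 12: apply [+1, -1] → [-12, -26]

[-12, -26]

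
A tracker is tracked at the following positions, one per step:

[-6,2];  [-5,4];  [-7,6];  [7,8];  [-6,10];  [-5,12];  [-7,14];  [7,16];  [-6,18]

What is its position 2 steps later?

The first coordinate repeats the cycle [-6, -5, -7, 7] with period 4; step 10 mod 4 = 2, giving -7.
The second coordinate changes by +2 each step, so at step 10 it is 2 + 10·(2) = 22.

[-7,22]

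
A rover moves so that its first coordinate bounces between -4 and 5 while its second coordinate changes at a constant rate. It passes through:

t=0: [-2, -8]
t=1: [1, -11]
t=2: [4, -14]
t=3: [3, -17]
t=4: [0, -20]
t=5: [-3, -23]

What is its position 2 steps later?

[1, -29]

The first coordinate reflects between -4 and 5, moving 3 per step.
  step 6: -3 → -2
  step 7: -2 → 1
The second coordinate changes by -3 each step: at step 7 it is -29.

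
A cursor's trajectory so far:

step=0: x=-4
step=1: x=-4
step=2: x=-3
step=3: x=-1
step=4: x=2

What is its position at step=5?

Taking differences between consecutive positions: +0, +1, +2, +3. These grow by +1 each step.
step 5: 2 + 4 → x=6

x=6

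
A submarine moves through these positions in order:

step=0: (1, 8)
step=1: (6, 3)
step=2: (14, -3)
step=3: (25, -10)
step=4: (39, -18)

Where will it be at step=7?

(99, -48)

First differences are (+5, -5), (+8, -6), (+11, -7), (+14, -8); their common second difference is (+3, -1) (constant acceleration).
step 5: (39, -18) + (+17, -9) → (56, -27)
step 6: (56, -27) + (+20, -10) → (76, -37)
step 7: (76, -37) + (+23, -11) → (99, -48)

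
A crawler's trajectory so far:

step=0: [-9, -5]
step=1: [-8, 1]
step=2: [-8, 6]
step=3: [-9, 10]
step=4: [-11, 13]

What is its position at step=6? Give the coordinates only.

[-18, 16]

First differences are [+1, +6], [+0, +5], [-1, +4], [-2, +3]; their common second difference is [-1, -1] (constant acceleration).
step 5: [-11, 13] + [-3, +2] → [-14, 15]
step 6: [-14, 15] + [-4, +1] → [-18, 16]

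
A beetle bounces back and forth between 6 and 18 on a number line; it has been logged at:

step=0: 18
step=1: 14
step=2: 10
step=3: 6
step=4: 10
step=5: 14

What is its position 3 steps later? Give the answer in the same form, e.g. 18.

The value reflects between 6 and 18, moving 4 per step.
  step 6: 14 → 18
  step 7: 18 → 14
  step 8: 14 → 10

10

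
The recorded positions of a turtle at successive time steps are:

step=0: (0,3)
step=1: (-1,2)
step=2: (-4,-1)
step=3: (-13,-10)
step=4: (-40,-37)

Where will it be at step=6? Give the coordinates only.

Step-to-step displacements: (-1,-1), (-3,-3), (-9,-9), (-27,-27); each is 3× the previous.
step 5: (-40,-37) + (-81,-81) → (-121,-118)
step 6: (-121,-118) + (-243,-243) → (-364,-361)

(-364,-361)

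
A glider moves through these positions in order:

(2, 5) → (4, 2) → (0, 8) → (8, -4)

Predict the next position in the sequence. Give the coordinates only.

Step-to-step displacements: (+2, -3), (-4, +6), (+8, -12); each is -2× the previous.
step 4: (8, -4) + (-16, +24) → (-8, 20)

(-8, 20)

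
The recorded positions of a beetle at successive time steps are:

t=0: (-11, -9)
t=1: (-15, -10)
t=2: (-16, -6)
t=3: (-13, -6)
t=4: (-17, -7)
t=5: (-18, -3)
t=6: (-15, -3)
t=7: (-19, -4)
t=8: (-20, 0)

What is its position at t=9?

Step-to-step displacements: (-4, -1), (-1, +4), (+3, +0), (-4, -1), (-1, +4), (+3, +0), (-4, -1), (-1, +4) — a repeating cycle of length 3.
step 9: apply (+3, +0) → (-17, 0)

(-17, 0)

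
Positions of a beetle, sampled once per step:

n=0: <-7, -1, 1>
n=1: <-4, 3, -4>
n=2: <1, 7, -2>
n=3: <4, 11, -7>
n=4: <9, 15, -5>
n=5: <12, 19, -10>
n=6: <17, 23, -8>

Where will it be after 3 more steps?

<28, 35, -16>

Differencing gives <+3, +4, -5>, <+5, +4, +2>, <+3, +4, -5>, <+5, +4, +2>, <+3, +4, -5>, <+5, +4, +2>. This is the pattern <+3, +4, -5>, <+5, +4, +2> repeated.
step 7: apply <+3, +4, -5> → <20, 27, -13>
step 8: apply <+5, +4, +2> → <25, 31, -11>
step 9: apply <+3, +4, -5> → <28, 35, -16>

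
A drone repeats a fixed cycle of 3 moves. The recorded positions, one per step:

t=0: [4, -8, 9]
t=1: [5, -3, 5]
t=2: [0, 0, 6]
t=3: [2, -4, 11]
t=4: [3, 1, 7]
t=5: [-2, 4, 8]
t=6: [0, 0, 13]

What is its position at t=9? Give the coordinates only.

[-2, 4, 15]

Step-to-step displacements: [+1, +5, -4], [-5, +3, +1], [+2, -4, +5], [+1, +5, -4], [-5, +3, +1], [+2, -4, +5] — a repeating cycle of length 3.
step 7: apply [+1, +5, -4] → [1, 5, 9]
step 8: apply [-5, +3, +1] → [-4, 8, 10]
step 9: apply [+2, -4, +5] → [-2, 4, 15]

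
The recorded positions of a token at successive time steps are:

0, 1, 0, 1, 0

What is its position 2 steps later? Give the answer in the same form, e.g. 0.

The jumps are +1, -1, +1, -1 — a geometric progression with ratio -1.
step 5: 0 + 1 → 1
step 6: 1 − 1 → 0

0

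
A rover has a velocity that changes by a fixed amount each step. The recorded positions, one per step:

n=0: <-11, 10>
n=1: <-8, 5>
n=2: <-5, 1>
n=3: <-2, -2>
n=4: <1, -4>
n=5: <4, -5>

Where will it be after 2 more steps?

Successive displacements: <+3, -5>, <+3, -4>, <+3, -3>, <+3, -2>, <+3, -1> — each changes by <+0, +1>.
step 6: <4, -5> + <+3, +0> → <7, -5>
step 7: <7, -5> + <+3, +1> → <10, -4>

<10, -4>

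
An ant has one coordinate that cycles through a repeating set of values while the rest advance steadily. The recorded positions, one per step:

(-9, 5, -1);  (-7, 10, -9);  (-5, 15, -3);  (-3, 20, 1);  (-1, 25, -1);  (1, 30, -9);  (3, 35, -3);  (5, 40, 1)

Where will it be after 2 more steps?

(9, 50, -9)

First: linear, +2 per step → 9 at step 9.
Second: linear, +5 per step → 50 at step 9.
Third: cycles through -1, -9, -3, 1 every 4 steps. Step 9 lands at position 1 of the cycle → -9.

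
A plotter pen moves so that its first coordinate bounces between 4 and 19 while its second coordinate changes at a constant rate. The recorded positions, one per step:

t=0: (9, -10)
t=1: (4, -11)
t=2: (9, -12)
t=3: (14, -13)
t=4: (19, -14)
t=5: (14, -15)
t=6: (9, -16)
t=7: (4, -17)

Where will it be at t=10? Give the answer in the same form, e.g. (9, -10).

The first coordinate reflects between 4 and 19, moving 5 per step.
  step 8: 4 → 9
  step 9: 9 → 14
  step 10: 14 → 19
The second coordinate changes by -1 each step: at step 10 it is -20.

(19, -20)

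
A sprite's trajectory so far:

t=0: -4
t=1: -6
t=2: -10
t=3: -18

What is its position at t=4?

-34

Step-to-step displacements: -2, -4, -8; each is 2× the previous.
step 4: -18 − 16 → -34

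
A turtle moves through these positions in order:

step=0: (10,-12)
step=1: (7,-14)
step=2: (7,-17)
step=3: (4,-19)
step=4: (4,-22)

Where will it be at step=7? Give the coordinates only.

Differencing gives (-3,-2), (+0,-3), (-3,-2), (+0,-3). This is the pattern (-3,-2), (+0,-3) repeated.
step 5: apply (-3,-2) → (1,-24)
step 6: apply (+0,-3) → (1,-27)
step 7: apply (-3,-2) → (-2,-29)

(-2,-29)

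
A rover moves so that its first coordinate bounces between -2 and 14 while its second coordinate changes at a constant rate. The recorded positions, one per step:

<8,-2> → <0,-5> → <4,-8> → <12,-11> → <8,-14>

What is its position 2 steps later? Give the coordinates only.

<4,-20>

The first coordinate travels 8 per step and bounces off the walls at -2 and 14.
  step 5: 8 → 0
  step 6: 0 → 4
The second coordinate changes by -3 each step: at step 6 it is -20.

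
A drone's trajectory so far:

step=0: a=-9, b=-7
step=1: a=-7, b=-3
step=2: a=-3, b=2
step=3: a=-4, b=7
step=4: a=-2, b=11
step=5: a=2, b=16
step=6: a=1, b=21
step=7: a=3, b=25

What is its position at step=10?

Differencing gives (+2, +4), (+4, +5), (-1, +5), (+2, +4), (+4, +5), (-1, +5), (+2, +4). This is the pattern (+2, +4), (+4, +5), (-1, +5) repeated.
step 8: apply (+4, +5) → a=7, b=30
step 9: apply (-1, +5) → a=6, b=35
step 10: apply (+2, +4) → a=8, b=39

a=8, b=39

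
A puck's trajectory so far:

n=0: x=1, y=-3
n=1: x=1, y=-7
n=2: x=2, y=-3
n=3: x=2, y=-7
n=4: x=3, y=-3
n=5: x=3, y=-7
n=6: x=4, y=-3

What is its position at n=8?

x=5, y=-3

Differencing gives (+0, -4), (+1, +4), (+0, -4), (+1, +4), (+0, -4), (+1, +4). This is the pattern (+0, -4), (+1, +4) repeated.
step 7: apply (+0, -4) → x=4, y=-7
step 8: apply (+1, +4) → x=5, y=-3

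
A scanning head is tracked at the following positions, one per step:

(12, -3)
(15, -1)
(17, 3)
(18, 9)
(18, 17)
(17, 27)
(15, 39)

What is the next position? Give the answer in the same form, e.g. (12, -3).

Successive displacements: (+3, +2), (+2, +4), (+1, +6), (+0, +8), (-1, +10), (-2, +12) — each changes by (-1, +2).
step 7: (15, 39) + (-3, +14) → (12, 53)

(12, 53)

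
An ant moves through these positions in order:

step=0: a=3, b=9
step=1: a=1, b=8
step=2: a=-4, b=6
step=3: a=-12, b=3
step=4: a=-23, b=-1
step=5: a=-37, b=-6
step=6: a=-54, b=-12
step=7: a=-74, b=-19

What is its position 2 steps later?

a=-123, b=-36

First differences are (-2,-1), (-5,-2), (-8,-3), (-11,-4), (-14,-5), (-17,-6), (-20,-7); their common second difference is (-3,-1) (constant acceleration).
step 8: a=-74, b=-19 + (-23,-8) → a=-97, b=-27
step 9: a=-97, b=-27 + (-26,-9) → a=-123, b=-36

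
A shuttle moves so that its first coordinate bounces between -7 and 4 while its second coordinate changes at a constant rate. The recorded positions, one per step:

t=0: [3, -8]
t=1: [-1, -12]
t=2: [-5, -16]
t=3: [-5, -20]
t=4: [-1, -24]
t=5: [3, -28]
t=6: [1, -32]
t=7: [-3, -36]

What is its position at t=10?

[1, -48]

The first coordinate reflects between -7 and 4, moving 4 per step.
  step 8: -3 → -7
  step 9: -7 → -3
  step 10: -3 → 1
The second coordinate changes by -4 each step: at step 10 it is -48.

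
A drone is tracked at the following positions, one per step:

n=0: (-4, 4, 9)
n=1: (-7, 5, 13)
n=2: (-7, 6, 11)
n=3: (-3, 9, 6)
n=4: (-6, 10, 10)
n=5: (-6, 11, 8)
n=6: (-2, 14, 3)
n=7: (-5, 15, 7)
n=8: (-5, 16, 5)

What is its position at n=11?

Step-to-step displacements: (-3, +1, +4), (+0, +1, -2), (+4, +3, -5), (-3, +1, +4), (+0, +1, -2), (+4, +3, -5), (-3, +1, +4), (+0, +1, -2) — a repeating cycle of length 3.
step 9: apply (+4, +3, -5) → (-1, 19, 0)
step 10: apply (-3, +1, +4) → (-4, 20, 4)
step 11: apply (+0, +1, -2) → (-4, 21, 2)

(-4, 21, 2)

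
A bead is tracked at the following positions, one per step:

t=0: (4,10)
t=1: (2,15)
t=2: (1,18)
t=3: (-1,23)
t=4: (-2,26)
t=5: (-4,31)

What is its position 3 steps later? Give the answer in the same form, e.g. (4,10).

The moves between consecutive positions are (-2,+5), (-1,+3), (-2,+5), (-1,+3), (-2,+5); they repeat the 2-cycle [(-2,+5), (-1,+3)].
step 6: apply (-1,+3) → (-5,34)
step 7: apply (-2,+5) → (-7,39)
step 8: apply (-1,+3) → (-8,42)

(-8,42)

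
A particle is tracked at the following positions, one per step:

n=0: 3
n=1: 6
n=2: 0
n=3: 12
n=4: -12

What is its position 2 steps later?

The jumps are +3, -6, +12, -24 — a geometric progression with ratio -2.
step 5: -12 + 48 → 36
step 6: 36 − 96 → -60

-60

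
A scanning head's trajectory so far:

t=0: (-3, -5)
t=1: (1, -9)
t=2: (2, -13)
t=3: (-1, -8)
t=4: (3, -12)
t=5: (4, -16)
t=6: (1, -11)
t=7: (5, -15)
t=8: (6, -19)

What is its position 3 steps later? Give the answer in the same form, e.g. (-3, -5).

Differencing gives (+4, -4), (+1, -4), (-3, +5), (+4, -4), (+1, -4), (-3, +5), (+4, -4), (+1, -4). This is the pattern (+4, -4), (+1, -4), (-3, +5) repeated.
step 9: apply (-3, +5) → (3, -14)
step 10: apply (+4, -4) → (7, -18)
step 11: apply (+1, -4) → (8, -22)

(8, -22)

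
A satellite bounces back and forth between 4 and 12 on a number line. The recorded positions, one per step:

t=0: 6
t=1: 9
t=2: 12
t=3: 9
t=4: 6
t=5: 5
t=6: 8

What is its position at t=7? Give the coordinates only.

The value travels 3 per step and bounces off the walls at 4 and 12.
  step 7: 8 → 11

11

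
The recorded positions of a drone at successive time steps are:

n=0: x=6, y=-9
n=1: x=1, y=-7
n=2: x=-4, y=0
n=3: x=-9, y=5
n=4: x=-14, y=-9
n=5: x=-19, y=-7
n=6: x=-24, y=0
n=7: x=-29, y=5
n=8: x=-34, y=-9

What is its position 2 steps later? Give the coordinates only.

x=-44, y=0

The x coordinate changes by -5 each step, so at step 10 it is 6 + 10·(-5) = -44.
The y coordinate repeats the cycle [-9, -7, 0, 5] with period 4; step 10 mod 4 = 2, giving 0.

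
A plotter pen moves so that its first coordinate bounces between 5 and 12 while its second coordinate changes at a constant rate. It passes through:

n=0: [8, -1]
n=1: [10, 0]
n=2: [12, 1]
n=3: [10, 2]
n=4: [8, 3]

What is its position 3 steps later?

The first coordinate travels 2 per step and bounces off the walls at 5 and 12.
  step 5: 8 → 6
  step 6: 6 → 6
  step 7: 6 → 8
The second coordinate changes by +1 each step: at step 7 it is 6.

[8, 6]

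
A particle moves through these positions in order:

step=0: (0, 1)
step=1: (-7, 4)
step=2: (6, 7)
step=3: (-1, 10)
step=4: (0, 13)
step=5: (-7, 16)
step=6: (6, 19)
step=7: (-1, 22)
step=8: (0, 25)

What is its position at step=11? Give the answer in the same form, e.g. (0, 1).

The first coordinate repeats the cycle [0, -7, 6, -1] with period 4; step 11 mod 4 = 3, giving -1.
The second coordinate changes by +3 each step, so at step 11 it is 1 + 11·(3) = 34.

(-1, 34)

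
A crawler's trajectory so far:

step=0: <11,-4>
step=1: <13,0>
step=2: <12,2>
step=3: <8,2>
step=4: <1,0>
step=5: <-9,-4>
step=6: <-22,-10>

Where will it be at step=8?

<-57,-28>

Taking differences between consecutive positions: <+2,+4>, <-1,+2>, <-4,+0>, <-7,-2>, <-10,-4>, <-13,-6>. These grow by <-3,-2> each step.
step 7: <-22,-10> + <-16,-8> → <-38,-18>
step 8: <-38,-18> + <-19,-10> → <-57,-28>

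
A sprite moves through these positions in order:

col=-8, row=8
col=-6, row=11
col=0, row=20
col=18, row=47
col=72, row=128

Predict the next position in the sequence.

Step-to-step displacements: (+2, +3), (+6, +9), (+18, +27), (+54, +81); each is 3× the previous.
step 5: col=72, row=128 + (+162, +243) → col=234, row=371

col=234, row=371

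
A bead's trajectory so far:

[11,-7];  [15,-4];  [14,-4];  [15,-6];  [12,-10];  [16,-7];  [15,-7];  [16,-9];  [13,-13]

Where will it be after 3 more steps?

The moves between consecutive positions are [+4,+3], [-1,+0], [+1,-2], [-3,-4], [+4,+3], [-1,+0], [+1,-2], [-3,-4]; they repeat the 4-cycle [[+4,+3], [-1,+0], [+1,-2], [-3,-4]].
step 9: apply [+4,+3] → [17,-10]
step 10: apply [-1,+0] → [16,-10]
step 11: apply [+1,-2] → [17,-12]

[17,-12]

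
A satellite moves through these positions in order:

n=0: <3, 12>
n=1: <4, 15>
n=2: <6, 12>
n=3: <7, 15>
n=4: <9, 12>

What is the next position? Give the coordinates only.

<10, 15>

The moves between consecutive positions are <+1, +3>, <+2, -3>, <+1, +3>, <+2, -3>; they repeat the 2-cycle [<+1, +3>, <+2, -3>].
step 5: apply <+1, +3> → <10, 15>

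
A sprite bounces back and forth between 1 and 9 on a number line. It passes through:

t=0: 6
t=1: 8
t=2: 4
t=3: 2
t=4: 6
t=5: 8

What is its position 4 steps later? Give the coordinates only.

8

The value reflects between 1 and 9, moving 4 per step.
  step 6: 8 → 4
  step 7: 4 → 2
  step 8: 2 → 6
  step 9: 6 → 8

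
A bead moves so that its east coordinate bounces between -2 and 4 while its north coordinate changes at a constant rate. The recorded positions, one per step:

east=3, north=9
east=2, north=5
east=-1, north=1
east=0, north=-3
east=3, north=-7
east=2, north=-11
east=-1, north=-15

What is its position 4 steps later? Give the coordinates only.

east=-1, north=-31

The east coordinate travels 3 per step and bounces off the walls at -2 and 4.
  step 7: -1 → 0
  step 8: 0 → 3
  step 9: 3 → 2
  step 10: 2 → -1
The north coordinate changes by -4 each step: at step 10 it is -31.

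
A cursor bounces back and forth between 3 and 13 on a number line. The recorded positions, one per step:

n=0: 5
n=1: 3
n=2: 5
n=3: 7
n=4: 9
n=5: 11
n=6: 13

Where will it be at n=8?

9

The value reflects between 3 and 13, moving 2 per step.
  step 7: 13 → 11
  step 8: 11 → 9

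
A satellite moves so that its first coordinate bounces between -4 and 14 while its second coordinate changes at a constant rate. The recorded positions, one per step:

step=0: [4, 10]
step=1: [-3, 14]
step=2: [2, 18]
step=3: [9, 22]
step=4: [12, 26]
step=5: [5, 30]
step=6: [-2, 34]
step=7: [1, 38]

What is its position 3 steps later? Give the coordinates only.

[6, 50]

The first coordinate reflects between -4 and 14, moving 7 per step.
  step 8: 1 → 8
  step 9: 8 → 13
  step 10: 13 → 6
The second coordinate changes by +4 each step: at step 10 it is 50.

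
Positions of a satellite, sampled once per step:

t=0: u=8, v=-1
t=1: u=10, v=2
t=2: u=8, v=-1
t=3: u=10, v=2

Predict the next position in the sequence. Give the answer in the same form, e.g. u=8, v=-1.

u=8, v=-1

Consecutive displacements (+2,+3), (-2,-3), (+2,+3) scale by a factor of -1 each step.
step 4: u=10, v=2 + (-2,-3) → u=8, v=-1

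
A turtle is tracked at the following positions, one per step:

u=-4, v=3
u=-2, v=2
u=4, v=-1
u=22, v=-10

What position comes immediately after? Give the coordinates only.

Consecutive displacements (+2,-1), (+6,-3), (+18,-9) scale by a factor of 3 each step.
step 4: u=22, v=-10 + (+54,-27) → u=76, v=-37

u=76, v=-37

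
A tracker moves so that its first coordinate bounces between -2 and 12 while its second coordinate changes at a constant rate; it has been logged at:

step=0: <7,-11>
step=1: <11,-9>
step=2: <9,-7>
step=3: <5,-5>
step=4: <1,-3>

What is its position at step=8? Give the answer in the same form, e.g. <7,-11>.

The first coordinate reflects between -2 and 12, moving 4 per step.
  step 5: 1 → -1
  step 6: -1 → 3
  step 7: 3 → 7
  step 8: 7 → 11
The second coordinate changes by +2 each step: at step 8 it is 5.

<11,5>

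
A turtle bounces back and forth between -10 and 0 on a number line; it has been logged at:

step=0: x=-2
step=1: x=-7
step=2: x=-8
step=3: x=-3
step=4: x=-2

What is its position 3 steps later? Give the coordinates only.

The value travels 5 per step and bounces off the walls at -10 and 0.
  step 5: -2 → -7
  step 6: -7 → -8
  step 7: -8 → -3

x=-3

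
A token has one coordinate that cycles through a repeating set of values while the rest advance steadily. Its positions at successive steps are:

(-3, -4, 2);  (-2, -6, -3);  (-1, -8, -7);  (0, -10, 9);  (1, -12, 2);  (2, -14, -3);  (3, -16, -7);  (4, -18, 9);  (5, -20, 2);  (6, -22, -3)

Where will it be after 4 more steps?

The first coordinate changes by +1 each step, so at step 13 it is -3 + 13·(1) = 10.
The second coordinate changes by -2 each step, so at step 13 it is -4 + 13·(-2) = -30.
The third coordinate repeats the cycle [2, -3, -7, 9] with period 4; step 13 mod 4 = 1, giving -3.

(10, -30, -3)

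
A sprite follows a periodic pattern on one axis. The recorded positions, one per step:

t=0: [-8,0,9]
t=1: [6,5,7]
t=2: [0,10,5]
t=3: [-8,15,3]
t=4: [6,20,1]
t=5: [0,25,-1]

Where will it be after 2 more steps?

First: cycles through -8, 6, 0 every 3 steps. Step 7 lands at position 1 of the cycle → 6.
Second: linear, +5 per step → 35 at step 7.
Third: linear, -2 per step → -5 at step 7.

[6,35,-5]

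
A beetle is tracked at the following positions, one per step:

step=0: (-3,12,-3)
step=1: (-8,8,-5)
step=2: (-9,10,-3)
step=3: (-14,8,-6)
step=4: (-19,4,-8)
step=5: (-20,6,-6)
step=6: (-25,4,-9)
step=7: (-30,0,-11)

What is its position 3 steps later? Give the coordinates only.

(-41,-4,-14)

Differencing gives (-5,-4,-2), (-1,+2,+2), (-5,-2,-3), (-5,-4,-2), (-1,+2,+2), (-5,-2,-3), (-5,-4,-2). This is the pattern (-5,-4,-2), (-1,+2,+2), (-5,-2,-3) repeated.
step 8: apply (-1,+2,+2) → (-31,2,-9)
step 9: apply (-5,-2,-3) → (-36,0,-12)
step 10: apply (-5,-4,-2) → (-41,-4,-14)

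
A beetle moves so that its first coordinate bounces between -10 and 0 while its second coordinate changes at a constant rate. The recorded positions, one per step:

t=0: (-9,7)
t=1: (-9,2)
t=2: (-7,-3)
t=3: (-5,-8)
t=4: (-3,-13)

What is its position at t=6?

The first coordinate reflects between -10 and 0, moving 2 per step.
  step 5: -3 → -1
  step 6: -1 → -1
The second coordinate changes by -5 each step: at step 6 it is -23.

(-1,-23)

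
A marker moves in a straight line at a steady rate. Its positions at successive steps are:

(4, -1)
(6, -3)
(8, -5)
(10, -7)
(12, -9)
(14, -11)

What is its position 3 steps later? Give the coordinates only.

Each step adds (+2, -2) to the position.
step 6: (14, -11) + (+2, -2) → (16, -13)
step 7: (16, -13) + (+2, -2) → (18, -15)
step 8: (18, -15) + (+2, -2) → (20, -17)

(20, -17)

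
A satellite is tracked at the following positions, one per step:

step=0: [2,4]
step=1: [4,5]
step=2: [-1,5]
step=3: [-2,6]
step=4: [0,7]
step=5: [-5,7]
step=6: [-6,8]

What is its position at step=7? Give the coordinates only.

Differencing gives [+2,+1], [-5,+0], [-1,+1], [+2,+1], [-5,+0], [-1,+1]. This is the pattern [+2,+1], [-5,+0], [-1,+1] repeated.
step 7: apply [+2,+1] → [-4,9]

[-4,9]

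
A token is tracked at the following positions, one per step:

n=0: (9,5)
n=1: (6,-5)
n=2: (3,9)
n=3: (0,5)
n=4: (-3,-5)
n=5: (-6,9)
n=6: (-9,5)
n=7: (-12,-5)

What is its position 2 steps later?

(-18,5)

The first coordinate changes by -3 each step, so at step 9 it is 9 + 9·(-3) = -18.
The second coordinate repeats the cycle [5, -5, 9] with period 3; step 9 mod 3 = 0, giving 5.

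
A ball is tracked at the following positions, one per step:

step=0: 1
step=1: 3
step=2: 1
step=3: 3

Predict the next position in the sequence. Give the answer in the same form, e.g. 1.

1

The jumps are +2, -2, +2 — a geometric progression with ratio -1.
step 4: 3 − 2 → 1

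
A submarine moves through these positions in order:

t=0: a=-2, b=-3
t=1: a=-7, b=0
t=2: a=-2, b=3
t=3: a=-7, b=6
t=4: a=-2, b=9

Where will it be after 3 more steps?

a=-7, b=18

The a coordinate repeats the cycle [-2, -7] with period 2; step 7 mod 2 = 1, giving -7.
The b coordinate changes by +3 each step, so at step 7 it is -3 + 7·(3) = 18.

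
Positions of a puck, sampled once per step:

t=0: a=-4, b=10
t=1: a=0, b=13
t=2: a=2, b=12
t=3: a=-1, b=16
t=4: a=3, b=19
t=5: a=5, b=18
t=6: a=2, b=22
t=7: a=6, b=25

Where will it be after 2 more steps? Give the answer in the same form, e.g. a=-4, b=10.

a=5, b=28

Step-to-step displacements: (+4, +3), (+2, -1), (-3, +4), (+4, +3), (+2, -1), (-3, +4), (+4, +3) — a repeating cycle of length 3.
step 8: apply (+2, -1) → a=8, b=24
step 9: apply (-3, +4) → a=5, b=28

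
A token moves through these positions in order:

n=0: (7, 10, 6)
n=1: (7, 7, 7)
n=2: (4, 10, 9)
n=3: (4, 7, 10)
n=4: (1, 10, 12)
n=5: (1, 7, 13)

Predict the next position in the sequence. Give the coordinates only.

The moves between consecutive positions are (+0, -3, +1), (-3, +3, +2), (+0, -3, +1), (-3, +3, +2), (+0, -3, +1); they repeat the 2-cycle [(+0, -3, +1), (-3, +3, +2)].
step 6: apply (-3, +3, +2) → (-2, 10, 15)

(-2, 10, 15)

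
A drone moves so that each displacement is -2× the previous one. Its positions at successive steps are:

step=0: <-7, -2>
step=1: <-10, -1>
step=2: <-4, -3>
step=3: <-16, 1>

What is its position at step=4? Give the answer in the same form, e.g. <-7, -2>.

The jumps are <-3, +1>, <+6, -2>, <-12, +4> — a geometric progression with ratio -2.
step 4: <-16, 1> + <+24, -8> → <8, -7>

<8, -7>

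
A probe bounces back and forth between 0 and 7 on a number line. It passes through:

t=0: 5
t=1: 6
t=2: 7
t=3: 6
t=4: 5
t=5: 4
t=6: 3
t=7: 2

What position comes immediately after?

1

The value reflects between 0 and 7, moving 1 per step.
  step 8: 2 → 1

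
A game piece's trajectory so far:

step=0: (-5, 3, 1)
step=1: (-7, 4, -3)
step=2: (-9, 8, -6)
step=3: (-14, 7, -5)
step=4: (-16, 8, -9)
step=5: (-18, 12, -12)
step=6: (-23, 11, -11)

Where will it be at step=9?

(-32, 15, -17)

Differencing gives (-2, +1, -4), (-2, +4, -3), (-5, -1, +1), (-2, +1, -4), (-2, +4, -3), (-5, -1, +1). This is the pattern (-2, +1, -4), (-2, +4, -3), (-5, -1, +1) repeated.
step 7: apply (-2, +1, -4) → (-25, 12, -15)
step 8: apply (-2, +4, -3) → (-27, 16, -18)
step 9: apply (-5, -1, +1) → (-32, 15, -17)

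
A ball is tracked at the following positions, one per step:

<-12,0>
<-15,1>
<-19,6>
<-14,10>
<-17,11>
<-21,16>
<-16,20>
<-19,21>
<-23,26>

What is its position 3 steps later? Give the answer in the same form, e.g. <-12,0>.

Step-to-step displacements: <-3,+1>, <-4,+5>, <+5,+4>, <-3,+1>, <-4,+5>, <+5,+4>, <-3,+1>, <-4,+5> — a repeating cycle of length 3.
step 9: apply <+5,+4> → <-18,30>
step 10: apply <-3,+1> → <-21,31>
step 11: apply <-4,+5> → <-25,36>

<-25,36>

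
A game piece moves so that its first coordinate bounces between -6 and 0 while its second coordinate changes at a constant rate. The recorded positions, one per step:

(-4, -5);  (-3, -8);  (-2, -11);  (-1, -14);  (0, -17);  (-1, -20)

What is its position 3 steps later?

(-4, -29)

The first coordinate travels 1 per step and bounces off the walls at -6 and 0.
  step 6: -1 → -2
  step 7: -2 → -3
  step 8: -3 → -4
The second coordinate changes by -3 each step: at step 8 it is -29.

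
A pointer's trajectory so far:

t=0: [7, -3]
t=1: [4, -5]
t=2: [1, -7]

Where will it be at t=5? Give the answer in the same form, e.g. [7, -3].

The position changes by [-3, -2] every step.
step 3: [1, -7] + [-3, -2] → [-2, -9]
step 4: [-2, -9] + [-3, -2] → [-5, -11]
step 5: [-5, -11] + [-3, -2] → [-8, -13]

[-8, -13]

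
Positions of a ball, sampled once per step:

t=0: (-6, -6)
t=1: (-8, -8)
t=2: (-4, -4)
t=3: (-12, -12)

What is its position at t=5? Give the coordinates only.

(-28, -28)

Consecutive displacements (-2, -2), (+4, +4), (-8, -8) scale by a factor of -2 each step.
step 4: (-12, -12) + (+16, +16) → (4, 4)
step 5: (4, 4) + (-32, -32) → (-28, -28)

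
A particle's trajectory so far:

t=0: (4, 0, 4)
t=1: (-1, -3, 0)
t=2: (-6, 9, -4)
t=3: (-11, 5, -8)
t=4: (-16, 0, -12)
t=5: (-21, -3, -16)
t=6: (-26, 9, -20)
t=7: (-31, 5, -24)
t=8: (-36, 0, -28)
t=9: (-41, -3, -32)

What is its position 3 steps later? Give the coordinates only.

First: linear, -5 per step → -56 at step 12.
Second: cycles through 0, -3, 9, 5 every 4 steps. Step 12 lands at position 0 of the cycle → 0.
Third: linear, -4 per step → -44 at step 12.

(-56, 0, -44)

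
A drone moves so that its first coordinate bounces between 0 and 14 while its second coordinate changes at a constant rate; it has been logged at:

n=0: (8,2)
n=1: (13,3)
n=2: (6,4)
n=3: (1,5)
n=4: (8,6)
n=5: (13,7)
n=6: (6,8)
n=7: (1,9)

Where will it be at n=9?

(13,11)

The first coordinate travels 7 per step and bounces off the walls at 0 and 14.
  step 8: 1 → 8
  step 9: 8 → 13
The second coordinate changes by +1 each step: at step 9 it is 11.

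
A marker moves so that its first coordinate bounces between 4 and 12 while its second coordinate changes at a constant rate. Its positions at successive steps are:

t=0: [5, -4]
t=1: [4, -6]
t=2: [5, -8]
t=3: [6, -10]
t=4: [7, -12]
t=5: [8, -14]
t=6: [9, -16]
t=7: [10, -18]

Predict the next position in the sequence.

[11, -20]

The first coordinate reflects between 4 and 12, moving 1 per step.
  step 8: 10 → 11
The second coordinate changes by -2 each step: at step 8 it is -20.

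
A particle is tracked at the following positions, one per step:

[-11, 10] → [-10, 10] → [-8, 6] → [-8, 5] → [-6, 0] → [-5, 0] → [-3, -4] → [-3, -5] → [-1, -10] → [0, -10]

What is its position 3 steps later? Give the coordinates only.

The moves between consecutive positions are [+1, +0], [+2, -4], [+0, -1], [+2, -5], [+1, +0], [+2, -4], [+0, -1], [+2, -5], [+1, +0]; they repeat the 4-cycle [[+1, +0], [+2, -4], [+0, -1], [+2, -5]].
step 10: apply [+2, -4] → [2, -14]
step 11: apply [+0, -1] → [2, -15]
step 12: apply [+2, -5] → [4, -20]

[4, -20]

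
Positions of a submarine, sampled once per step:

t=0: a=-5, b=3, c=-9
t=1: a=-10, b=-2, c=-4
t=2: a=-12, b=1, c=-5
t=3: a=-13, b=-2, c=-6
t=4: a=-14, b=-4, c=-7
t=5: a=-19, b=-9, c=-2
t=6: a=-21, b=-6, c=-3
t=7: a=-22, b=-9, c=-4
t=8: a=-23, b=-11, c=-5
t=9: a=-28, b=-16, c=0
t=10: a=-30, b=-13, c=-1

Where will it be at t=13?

a=-37, b=-23, c=2

Step-to-step displacements: (-5,-5,+5), (-2,+3,-1), (-1,-3,-1), (-1,-2,-1), (-5,-5,+5), (-2,+3,-1), (-1,-3,-1), (-1,-2,-1), (-5,-5,+5), (-2,+3,-1) — a repeating cycle of length 4.
step 11: apply (-1,-3,-1) → a=-31, b=-16, c=-2
step 12: apply (-1,-2,-1) → a=-32, b=-18, c=-3
step 13: apply (-5,-5,+5) → a=-37, b=-23, c=2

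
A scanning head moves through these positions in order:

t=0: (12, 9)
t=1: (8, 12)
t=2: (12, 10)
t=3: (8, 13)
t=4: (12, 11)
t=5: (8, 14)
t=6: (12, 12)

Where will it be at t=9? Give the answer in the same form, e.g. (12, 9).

(8, 16)

Differencing gives (-4, +3), (+4, -2), (-4, +3), (+4, -2), (-4, +3), (+4, -2). This is the pattern (-4, +3), (+4, -2) repeated.
step 7: apply (-4, +3) → (8, 15)
step 8: apply (+4, -2) → (12, 13)
step 9: apply (-4, +3) → (8, 16)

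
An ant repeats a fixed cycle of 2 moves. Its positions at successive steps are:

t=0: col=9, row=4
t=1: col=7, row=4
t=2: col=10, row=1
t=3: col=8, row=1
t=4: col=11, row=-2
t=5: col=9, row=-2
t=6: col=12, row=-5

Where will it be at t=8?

The moves between consecutive positions are (-2,+0), (+3,-3), (-2,+0), (+3,-3), (-2,+0), (+3,-3); they repeat the 2-cycle [(-2,+0), (+3,-3)].
step 7: apply (-2,+0) → col=10, row=-5
step 8: apply (+3,-3) → col=13, row=-8

col=13, row=-8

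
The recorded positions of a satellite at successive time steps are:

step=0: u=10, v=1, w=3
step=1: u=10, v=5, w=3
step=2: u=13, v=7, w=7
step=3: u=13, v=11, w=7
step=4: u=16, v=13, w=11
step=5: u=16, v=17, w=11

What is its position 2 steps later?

The moves between consecutive positions are (+0, +4, +0), (+3, +2, +4), (+0, +4, +0), (+3, +2, +4), (+0, +4, +0); they repeat the 2-cycle [(+0, +4, +0), (+3, +2, +4)].
step 6: apply (+3, +2, +4) → u=19, v=19, w=15
step 7: apply (+0, +4, +0) → u=19, v=23, w=15

u=19, v=23, w=15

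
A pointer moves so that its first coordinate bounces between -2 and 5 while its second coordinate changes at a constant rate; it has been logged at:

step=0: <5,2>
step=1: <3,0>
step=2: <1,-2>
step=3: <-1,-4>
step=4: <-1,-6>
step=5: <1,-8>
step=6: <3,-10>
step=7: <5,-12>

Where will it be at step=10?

The first coordinate reflects between -2 and 5, moving 2 per step.
  step 8: 5 → 3
  step 9: 3 → 1
  step 10: 1 → -1
The second coordinate changes by -2 each step: at step 10 it is -18.

<-1,-18>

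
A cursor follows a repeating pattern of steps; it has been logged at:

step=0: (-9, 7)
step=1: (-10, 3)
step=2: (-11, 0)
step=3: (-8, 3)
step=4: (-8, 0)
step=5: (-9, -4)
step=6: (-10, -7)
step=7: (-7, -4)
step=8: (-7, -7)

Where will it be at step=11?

(-6, -11)

The moves between consecutive positions are (-1, -4), (-1, -3), (+3, +3), (+0, -3), (-1, -4), (-1, -3), (+3, +3), (+0, -3); they repeat the 4-cycle [(-1, -4), (-1, -3), (+3, +3), (+0, -3)].
step 9: apply (-1, -4) → (-8, -11)
step 10: apply (-1, -3) → (-9, -14)
step 11: apply (+3, +3) → (-6, -11)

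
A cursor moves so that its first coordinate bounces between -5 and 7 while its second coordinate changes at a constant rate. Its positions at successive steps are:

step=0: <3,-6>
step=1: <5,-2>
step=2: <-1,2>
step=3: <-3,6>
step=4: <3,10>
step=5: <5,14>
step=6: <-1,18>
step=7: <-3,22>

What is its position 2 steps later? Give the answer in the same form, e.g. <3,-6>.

The first coordinate reflects between -5 and 7, moving 6 per step.
  step 8: -3 → 3
  step 9: 3 → 5
The second coordinate changes by +4 each step: at step 9 it is 30.

<5,30>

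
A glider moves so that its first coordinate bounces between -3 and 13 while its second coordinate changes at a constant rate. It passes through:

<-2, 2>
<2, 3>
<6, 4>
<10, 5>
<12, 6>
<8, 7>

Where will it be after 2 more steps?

<0, 9>

The first coordinate travels 4 per step and bounces off the walls at -3 and 13.
  step 6: 8 → 4
  step 7: 4 → 0
The second coordinate changes by +1 each step: at step 7 it is 9.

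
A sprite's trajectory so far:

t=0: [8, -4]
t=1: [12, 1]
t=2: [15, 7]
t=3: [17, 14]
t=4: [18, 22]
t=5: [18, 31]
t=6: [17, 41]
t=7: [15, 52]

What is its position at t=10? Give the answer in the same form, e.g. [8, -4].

Successive displacements: [+4, +5], [+3, +6], [+2, +7], [+1, +8], [+0, +9], [-1, +10], [-2, +11] — each changes by [-1, +1].
step 8: [15, 52] + [-3, +12] → [12, 64]
step 9: [12, 64] + [-4, +13] → [8, 77]
step 10: [8, 77] + [-5, +14] → [3, 91]

[3, 91]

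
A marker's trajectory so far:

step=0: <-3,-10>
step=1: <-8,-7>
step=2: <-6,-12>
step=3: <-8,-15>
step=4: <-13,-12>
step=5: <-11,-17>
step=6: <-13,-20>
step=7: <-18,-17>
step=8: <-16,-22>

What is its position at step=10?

The moves between consecutive positions are <-5,+3>, <+2,-5>, <-2,-3>, <-5,+3>, <+2,-5>, <-2,-3>, <-5,+3>, <+2,-5>; they repeat the 3-cycle [<-5,+3>, <+2,-5>, <-2,-3>].
step 9: apply <-2,-3> → <-18,-25>
step 10: apply <-5,+3> → <-23,-22>

<-23,-22>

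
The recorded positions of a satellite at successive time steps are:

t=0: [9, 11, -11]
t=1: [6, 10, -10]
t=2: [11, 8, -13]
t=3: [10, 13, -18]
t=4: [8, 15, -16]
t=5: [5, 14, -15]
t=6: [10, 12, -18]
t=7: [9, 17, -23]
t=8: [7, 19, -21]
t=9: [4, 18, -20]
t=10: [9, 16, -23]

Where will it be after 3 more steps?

Step-to-step displacements: [-3, -1, +1], [+5, -2, -3], [-1, +5, -5], [-2, +2, +2], [-3, -1, +1], [+5, -2, -3], [-1, +5, -5], [-2, +2, +2], [-3, -1, +1], [+5, -2, -3] — a repeating cycle of length 4.
step 11: apply [-1, +5, -5] → [8, 21, -28]
step 12: apply [-2, +2, +2] → [6, 23, -26]
step 13: apply [-3, -1, +1] → [3, 22, -25]

[3, 22, -25]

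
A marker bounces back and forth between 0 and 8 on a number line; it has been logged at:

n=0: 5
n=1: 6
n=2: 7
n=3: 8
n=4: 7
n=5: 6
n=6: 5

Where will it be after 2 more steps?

The value reflects between 0 and 8, moving 1 per step.
  step 7: 5 → 4
  step 8: 4 → 3

3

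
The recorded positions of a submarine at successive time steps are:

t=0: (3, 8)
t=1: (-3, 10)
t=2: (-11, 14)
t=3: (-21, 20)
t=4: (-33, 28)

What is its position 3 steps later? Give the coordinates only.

Successive displacements: (-6, +2), (-8, +4), (-10, +6), (-12, +8) — each changes by (-2, +2).
step 5: (-33, 28) + (-14, +10) → (-47, 38)
step 6: (-47, 38) + (-16, +12) → (-63, 50)
step 7: (-63, 50) + (-18, +14) → (-81, 64)

(-81, 64)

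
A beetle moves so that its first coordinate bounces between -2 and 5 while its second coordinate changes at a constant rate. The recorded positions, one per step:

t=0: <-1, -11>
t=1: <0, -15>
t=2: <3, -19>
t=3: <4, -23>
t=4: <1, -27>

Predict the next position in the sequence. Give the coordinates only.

The first coordinate travels 3 per step and bounces off the walls at -2 and 5.
  step 5: 1 → -2
The second coordinate changes by -4 each step: at step 5 it is -31.

<-2, -31>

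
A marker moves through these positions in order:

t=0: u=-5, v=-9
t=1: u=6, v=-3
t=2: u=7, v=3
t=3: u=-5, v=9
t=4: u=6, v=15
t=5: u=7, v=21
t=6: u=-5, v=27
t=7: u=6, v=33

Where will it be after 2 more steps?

The u coordinate repeats the cycle [-5, 6, 7] with period 3; step 9 mod 3 = 0, giving -5.
The v coordinate changes by +6 each step, so at step 9 it is -9 + 9·(6) = 45.

u=-5, v=45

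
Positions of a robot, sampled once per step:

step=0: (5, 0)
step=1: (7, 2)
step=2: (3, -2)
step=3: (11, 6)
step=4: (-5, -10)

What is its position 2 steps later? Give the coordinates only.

(-37, -42)

The jumps are (+2, +2), (-4, -4), (+8, +8), (-16, -16) — a geometric progression with ratio -2.
step 5: (-5, -10) + (+32, +32) → (27, 22)
step 6: (27, 22) + (-64, -64) → (-37, -42)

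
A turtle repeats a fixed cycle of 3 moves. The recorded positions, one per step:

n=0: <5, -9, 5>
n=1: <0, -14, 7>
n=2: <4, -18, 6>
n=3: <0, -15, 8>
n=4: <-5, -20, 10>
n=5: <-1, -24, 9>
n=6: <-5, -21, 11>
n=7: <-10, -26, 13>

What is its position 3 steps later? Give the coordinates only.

Differencing gives <-5, -5, +2>, <+4, -4, -1>, <-4, +3, +2>, <-5, -5, +2>, <+4, -4, -1>, <-4, +3, +2>, <-5, -5, +2>. This is the pattern <-5, -5, +2>, <+4, -4, -1>, <-4, +3, +2> repeated.
step 8: apply <+4, -4, -1> → <-6, -30, 12>
step 9: apply <-4, +3, +2> → <-10, -27, 14>
step 10: apply <-5, -5, +2> → <-15, -32, 16>

<-15, -32, 16>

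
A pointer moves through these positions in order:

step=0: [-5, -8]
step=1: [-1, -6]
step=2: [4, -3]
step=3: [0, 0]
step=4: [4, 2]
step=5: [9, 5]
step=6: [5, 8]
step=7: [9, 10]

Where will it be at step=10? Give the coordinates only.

[14, 18]

Differencing gives [+4, +2], [+5, +3], [-4, +3], [+4, +2], [+5, +3], [-4, +3], [+4, +2]. This is the pattern [+4, +2], [+5, +3], [-4, +3] repeated.
step 8: apply [+5, +3] → [14, 13]
step 9: apply [-4, +3] → [10, 16]
step 10: apply [+4, +2] → [14, 18]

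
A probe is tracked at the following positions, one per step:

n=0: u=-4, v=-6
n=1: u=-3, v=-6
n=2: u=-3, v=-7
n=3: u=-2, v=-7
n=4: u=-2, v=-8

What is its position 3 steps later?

u=0, v=-9

Step-to-step displacements: (+1, +0), (+0, -1), (+1, +0), (+0, -1) — a repeating cycle of length 2.
step 5: apply (+1, +0) → u=-1, v=-8
step 6: apply (+0, -1) → u=-1, v=-9
step 7: apply (+1, +0) → u=0, v=-9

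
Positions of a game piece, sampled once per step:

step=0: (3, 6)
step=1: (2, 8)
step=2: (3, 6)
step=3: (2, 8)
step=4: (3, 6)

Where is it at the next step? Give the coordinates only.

Step-to-step displacements: (-1, +2), (+1, -2), (-1, +2), (+1, -2); each is -1× the previous.
step 5: (3, 6) + (-1, +2) → (2, 8)

(2, 8)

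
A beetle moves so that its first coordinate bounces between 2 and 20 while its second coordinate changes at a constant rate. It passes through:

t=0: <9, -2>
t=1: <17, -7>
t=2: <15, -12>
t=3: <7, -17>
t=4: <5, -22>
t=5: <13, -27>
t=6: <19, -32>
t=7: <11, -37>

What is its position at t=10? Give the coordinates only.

<17, -52>

The first coordinate reflects between 2 and 20, moving 8 per step.
  step 8: 11 → 3
  step 9: 3 → 9
  step 10: 9 → 17
The second coordinate changes by -5 each step: at step 10 it is -52.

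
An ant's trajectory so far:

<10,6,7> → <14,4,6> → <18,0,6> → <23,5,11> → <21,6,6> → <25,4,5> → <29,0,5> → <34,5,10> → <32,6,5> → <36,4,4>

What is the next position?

<40,0,4>

The moves between consecutive positions are <+4,-2,-1>, <+4,-4,+0>, <+5,+5,+5>, <-2,+1,-5>, <+4,-2,-1>, <+4,-4,+0>, <+5,+5,+5>, <-2,+1,-5>, <+4,-2,-1>; they repeat the 4-cycle [<+4,-2,-1>, <+4,-4,+0>, <+5,+5,+5>, <-2,+1,-5>].
step 10: apply <+4,-4,+0> → <40,0,4>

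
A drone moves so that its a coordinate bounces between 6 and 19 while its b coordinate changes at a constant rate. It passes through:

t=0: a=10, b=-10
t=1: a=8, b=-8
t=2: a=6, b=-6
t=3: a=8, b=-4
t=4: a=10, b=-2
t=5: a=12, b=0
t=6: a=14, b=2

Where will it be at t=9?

The a coordinate travels 2 per step and bounces off the walls at 6 and 19.
  step 7: 14 → 16
  step 8: 16 → 18
  step 9: 18 → 18
The b coordinate changes by +2 each step: at step 9 it is 8.

a=18, b=8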